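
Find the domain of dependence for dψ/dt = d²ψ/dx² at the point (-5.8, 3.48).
The entire real line. The heat equation has infinite propagation speed: any initial disturbance instantly affects all points (though exponentially small far away).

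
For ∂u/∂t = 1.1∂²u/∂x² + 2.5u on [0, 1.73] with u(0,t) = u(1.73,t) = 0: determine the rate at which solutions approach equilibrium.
Eigenvalues: λₙ = 1.1n²π²/1.73² - 2.5.
First three modes:
  n=1: λ₁ = 1.1π²/1.73² - 2.5 ≈ 1.127
  n=2: λ₂ = 4.4π²/1.73² - 2.5 ≈ 12.01
  n=3: λ₃ = 9.9π²/1.73² - 2.5 ≈ 30.147
Since 1.1π²/1.73² ≈ 3.627 > 2.5, all λₙ > 0.
The n=1 mode decays slowest → dominates as t → ∞.
Asymptotic: u ~ c₁ sin(πx/1.73) e^{-λ₁t} with decay rate λ₁ ≈ 1.127.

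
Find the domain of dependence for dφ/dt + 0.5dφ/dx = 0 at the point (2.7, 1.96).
A single point: x = 1.72. The characteristic through (2.7, 1.96) is x - 0.5t = const, so x = 2.7 - 0.5·1.96 = 1.72.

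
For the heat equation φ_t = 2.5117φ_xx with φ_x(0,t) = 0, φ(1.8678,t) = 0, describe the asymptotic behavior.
φ → 0. Heat escapes through the Dirichlet boundary.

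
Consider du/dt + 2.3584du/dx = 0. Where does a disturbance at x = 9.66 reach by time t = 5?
At x = 21.452. The characteristic carries data from (9.66, 0) to (21.452, 5).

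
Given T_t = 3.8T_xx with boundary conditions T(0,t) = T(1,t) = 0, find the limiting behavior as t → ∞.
T → 0. Heat diffuses out through both boundaries.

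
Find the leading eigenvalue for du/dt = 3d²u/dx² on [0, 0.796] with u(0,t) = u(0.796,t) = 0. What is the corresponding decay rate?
Eigenvalues: λₙ = 3n²π²/0.796².
First three modes:
  n=1: λ₁ = 3π²/0.796² ≈ 46.73
  n=2: λ₂ = 12π²/0.796² ≈ 186.92 (4× faster decay)
  n=3: λ₃ = 27π²/0.796² ≈ 420.569 (9× faster decay)
As t → ∞, higher modes decay exponentially faster. The n=1 mode dominates: u ~ c₁ sin(πx/0.796) e^{-λ₁t}.
Decay rate: λ₁ = 3π²/0.796² ≈ 46.73.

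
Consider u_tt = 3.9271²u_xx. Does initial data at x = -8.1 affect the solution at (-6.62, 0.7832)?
Yes. The domain of dependence is [-9.69570472, -3.54429528], and -8.1 ∈ [-9.69570472, -3.54429528].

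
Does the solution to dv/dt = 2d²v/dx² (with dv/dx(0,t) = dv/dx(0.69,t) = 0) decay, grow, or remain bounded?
v → constant (steady state). Heat is conserved (no flux at boundaries); solution approaches the spatial average.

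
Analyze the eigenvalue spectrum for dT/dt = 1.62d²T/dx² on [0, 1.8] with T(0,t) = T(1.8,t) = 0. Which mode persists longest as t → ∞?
Eigenvalues: λₙ = 1.62n²π²/1.8².
First three modes:
  n=1: λ₁ = 1.62π²/1.8² ≈ 4.935
  n=2: λ₂ = 6.48π²/1.8² ≈ 19.739 (4× faster decay)
  n=3: λ₃ = 14.58π²/1.8² ≈ 44.413 (9× faster decay)
As t → ∞, higher modes decay exponentially faster. The n=1 mode dominates: T ~ c₁ sin(πx/1.8) e^{-λ₁t}.
Decay rate: λ₁ = 1.62π²/1.8² ≈ 4.935.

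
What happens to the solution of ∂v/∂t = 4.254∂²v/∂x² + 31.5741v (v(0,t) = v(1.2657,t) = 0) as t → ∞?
v grows unboundedly. Reaction dominates diffusion (r=31.5741 > κπ²/L²≈26.21); solution grows exponentially.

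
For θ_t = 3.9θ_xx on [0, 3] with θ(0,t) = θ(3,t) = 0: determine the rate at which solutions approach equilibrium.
Eigenvalues: λₙ = 3.9n²π²/3².
First three modes:
  n=1: λ₁ = 3.9π²/3² ≈ 4.277
  n=2: λ₂ = 15.6π²/3² ≈ 17.107 (4× faster decay)
  n=3: λ₃ = 35.1π²/3² ≈ 38.491 (9× faster decay)
As t → ∞, higher modes decay exponentially faster. The n=1 mode dominates: θ ~ c₁ sin(πx/3) e^{-λ₁t}.
Decay rate: λ₁ = 3.9π²/3² ≈ 4.277.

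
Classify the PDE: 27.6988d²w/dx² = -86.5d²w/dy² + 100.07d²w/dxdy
Rewriting in standard form: 27.6988d²w/dx² - 100.07d²w/dxdy + 86.5d²w/dy² = 0. A = 27.6988, B = -100.07, C = 86.5. Discriminant B² - 4AC = 430.2201. Since 430.2201 > 0, hyperbolic.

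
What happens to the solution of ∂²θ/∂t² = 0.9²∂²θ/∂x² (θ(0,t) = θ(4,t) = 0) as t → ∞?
θ oscillates (no decay). Energy is conserved; the solution oscillates indefinitely as standing waves.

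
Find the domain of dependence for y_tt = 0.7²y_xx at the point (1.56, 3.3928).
Domain of dependence: [-0.81496, 3.93496]. Signals travel at speed 0.7, so data within |x - 1.56| ≤ 0.7·3.3928 = 2.37496 can reach the point.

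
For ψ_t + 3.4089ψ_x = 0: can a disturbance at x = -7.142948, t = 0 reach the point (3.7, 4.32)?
No. Only data at x = -11.026448 affects (3.7, 4.32). Advection has one-way propagation along characteristics.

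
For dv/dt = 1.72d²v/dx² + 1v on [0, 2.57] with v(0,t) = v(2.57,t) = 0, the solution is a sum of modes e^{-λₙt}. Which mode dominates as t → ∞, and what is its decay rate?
Eigenvalues: λₙ = 1.72n²π²/2.57² - 1.
First three modes:
  n=1: λ₁ = 1.72π²/2.57² - 1 ≈ 1.57
  n=2: λ₂ = 6.88π²/2.57² - 1 ≈ 9.281
  n=3: λ₃ = 15.48π²/2.57² - 1 ≈ 22.132
Since 1.72π²/2.57² ≈ 2.57 > 1, all λₙ > 0.
The n=1 mode decays slowest → dominates as t → ∞.
Asymptotic: v ~ c₁ sin(πx/2.57) e^{-λ₁t} with decay rate λ₁ ≈ 1.57.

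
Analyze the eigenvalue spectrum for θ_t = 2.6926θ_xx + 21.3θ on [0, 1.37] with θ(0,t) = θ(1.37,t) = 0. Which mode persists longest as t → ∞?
Eigenvalues: λₙ = 2.6926n²π²/1.37² - 21.3.
First three modes:
  n=1: λ₁ = 2.6926π²/1.37² - 21.3 ≈ -7.141
  n=2: λ₂ = 10.7704π²/1.37² - 21.3 ≈ 35.336
  n=3: λ₃ = 24.2334π²/1.37² - 21.3 ≈ 106.13
Since 2.6926π²/1.37² ≈ 14.159 < 21.3, λ₁ < 0.
The n=1 mode grows fastest (−λₙ is largest for n=1) → dominates.
Asymptotic: θ ~ c₁ sin(πx/1.37) e^{7.141t} (exponential growth at rate −λ₁ ≈ 7.141).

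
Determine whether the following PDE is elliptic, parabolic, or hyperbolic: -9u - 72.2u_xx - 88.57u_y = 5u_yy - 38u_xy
Rewriting in standard form: -72.2u_xx + 38u_xy - 5u_yy - 88.57u_y - 9u = 0. Coefficients: A = -72.2, B = 38, C = -5. B² - 4AC = 0, which is zero, so the equation is parabolic.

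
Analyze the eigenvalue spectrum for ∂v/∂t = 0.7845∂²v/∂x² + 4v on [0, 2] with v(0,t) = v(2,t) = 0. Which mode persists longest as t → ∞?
Eigenvalues: λₙ = 0.7845n²π²/2² - 4.
First three modes:
  n=1: λ₁ = 0.7845π²/2² - 4 ≈ -2.064
  n=2: λ₂ = 3.138π²/2² - 4 ≈ 3.743
  n=3: λ₃ = 7.0605π²/2² - 4 ≈ 13.421
Since 0.7845π²/2² ≈ 1.936 < 4, λ₁ < 0.
The n=1 mode grows fastest (−λₙ is largest for n=1) → dominates.
Asymptotic: v ~ c₁ sin(πx/2) e^{2.064t} (exponential growth at rate −λ₁ ≈ 2.064).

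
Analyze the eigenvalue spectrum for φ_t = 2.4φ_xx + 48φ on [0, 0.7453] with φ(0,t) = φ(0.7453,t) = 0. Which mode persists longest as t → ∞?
Eigenvalues: λₙ = 2.4n²π²/0.7453² - 48.
First three modes:
  n=1: λ₁ = 2.4π²/0.7453² - 48 ≈ -5.357
  n=2: λ₂ = 9.6π²/0.7453² - 48 ≈ 122.572
  n=3: λ₃ = 21.6π²/0.7453² - 48 ≈ 335.788
Since 2.4π²/0.7453² ≈ 42.643 < 48, λ₁ < 0.
The n=1 mode grows fastest (−λₙ is largest for n=1) → dominates.
Asymptotic: φ ~ c₁ sin(πx/0.7453) e^{5.357t} (exponential growth at rate −λ₁ ≈ 5.357).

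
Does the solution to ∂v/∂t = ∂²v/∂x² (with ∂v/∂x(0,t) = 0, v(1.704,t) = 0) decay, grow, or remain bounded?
v → 0. Heat escapes through the Dirichlet boundary.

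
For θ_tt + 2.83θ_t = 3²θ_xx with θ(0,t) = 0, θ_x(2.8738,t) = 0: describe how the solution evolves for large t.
θ → 0. Damping (γ=2.83) dissipates energy; oscillations decay exponentially.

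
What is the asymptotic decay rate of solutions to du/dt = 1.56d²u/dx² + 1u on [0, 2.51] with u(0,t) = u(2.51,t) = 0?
Eigenvalues: λₙ = 1.56n²π²/2.51² - 1.
First three modes:
  n=1: λ₁ = 1.56π²/2.51² - 1 ≈ 1.444
  n=2: λ₂ = 6.24π²/2.51² - 1 ≈ 8.775
  n=3: λ₃ = 14.04π²/2.51² - 1 ≈ 20.995
Since 1.56π²/2.51² ≈ 2.444 > 1, all λₙ > 0.
The n=1 mode decays slowest → dominates as t → ∞.
Asymptotic: u ~ c₁ sin(πx/2.51) e^{-λ₁t} with decay rate λ₁ ≈ 1.444.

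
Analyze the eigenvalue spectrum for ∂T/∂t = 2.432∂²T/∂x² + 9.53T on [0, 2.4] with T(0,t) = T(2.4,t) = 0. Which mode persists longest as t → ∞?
Eigenvalues: λₙ = 2.432n²π²/2.4² - 9.53.
First three modes:
  n=1: λ₁ = 2.432π²/2.4² - 9.53 ≈ -5.363
  n=2: λ₂ = 9.728π²/2.4² - 9.53 ≈ 7.139
  n=3: λ₃ = 21.888π²/2.4² - 9.53 ≈ 27.974
Since 2.432π²/2.4² ≈ 4.167 < 9.53, λ₁ < 0.
The n=1 mode grows fastest (−λₙ is largest for n=1) → dominates.
Asymptotic: T ~ c₁ sin(πx/2.4) e^{5.363t} (exponential growth at rate −λ₁ ≈ 5.363).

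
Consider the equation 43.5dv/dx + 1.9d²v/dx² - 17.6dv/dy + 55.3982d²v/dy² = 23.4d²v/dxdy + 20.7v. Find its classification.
Rewriting in standard form: 1.9d²v/dx² - 23.4d²v/dxdy + 55.3982d²v/dy² + 43.5dv/dx - 17.6dv/dy - 20.7v = 0. Hyperbolic. (A = 1.9, B = -23.4, C = 55.3982 gives B² - 4AC = 126.53368.)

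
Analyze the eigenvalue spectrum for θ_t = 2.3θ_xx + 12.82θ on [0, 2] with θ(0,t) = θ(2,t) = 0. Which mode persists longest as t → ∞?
Eigenvalues: λₙ = 2.3n²π²/2² - 12.82.
First three modes:
  n=1: λ₁ = 2.3π²/2² - 12.82 ≈ -7.145
  n=2: λ₂ = 9.2π²/2² - 12.82 ≈ 9.88
  n=3: λ₃ = 20.7π²/2² - 12.82 ≈ 38.255
Since 2.3π²/2² ≈ 5.675 < 12.82, λ₁ < 0.
The n=1 mode grows fastest (−λₙ is largest for n=1) → dominates.
Asymptotic: θ ~ c₁ sin(πx/2) e^{7.145t} (exponential growth at rate −λ₁ ≈ 7.145).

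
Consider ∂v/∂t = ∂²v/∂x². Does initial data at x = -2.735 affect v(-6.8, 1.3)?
Yes, for any finite x. The heat equation has infinite propagation speed, so all initial data affects all points at any t > 0.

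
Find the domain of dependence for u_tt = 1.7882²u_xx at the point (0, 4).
Domain of dependence: [-7.1528, 7.1528]. Signals travel at speed 1.7882, so data within |x - 0| ≤ 1.7882·4 = 7.1528 can reach the point.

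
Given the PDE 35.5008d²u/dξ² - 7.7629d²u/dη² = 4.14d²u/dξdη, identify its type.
Rewriting in standard form: 35.5008d²u/dξ² - 4.14d²u/dξdη - 7.7629d²u/dη² = 0. The second-order coefficients are A = 35.5008, B = -4.14, C = -7.7629. Since B² - 4AC = 1119.49624128 > 0, this is a hyperbolic PDE.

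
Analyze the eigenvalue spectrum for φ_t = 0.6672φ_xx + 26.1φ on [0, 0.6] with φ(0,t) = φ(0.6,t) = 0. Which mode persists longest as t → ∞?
Eigenvalues: λₙ = 0.6672n²π²/0.6² - 26.1.
First three modes:
  n=1: λ₁ = 0.6672π²/0.6² - 26.1 ≈ -7.808
  n=2: λ₂ = 2.6688π²/0.6² - 26.1 ≈ 47.067
  n=3: λ₃ = 6.0048π²/0.6² - 26.1 ≈ 138.525
Since 0.6672π²/0.6² ≈ 18.292 < 26.1, λ₁ < 0.
The n=1 mode grows fastest (−λₙ is largest for n=1) → dominates.
Asymptotic: φ ~ c₁ sin(πx/0.6) e^{7.808t} (exponential growth at rate −λ₁ ≈ 7.808).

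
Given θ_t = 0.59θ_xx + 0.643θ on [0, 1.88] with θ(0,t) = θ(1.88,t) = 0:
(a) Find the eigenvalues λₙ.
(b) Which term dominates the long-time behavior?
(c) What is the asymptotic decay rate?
Eigenvalues: λₙ = 0.59n²π²/1.88² - 0.643.
First three modes:
  n=1: λ₁ = 0.59π²/1.88² - 0.643 ≈ 1.005
  n=2: λ₂ = 2.36π²/1.88² - 0.643 ≈ 5.947
  n=3: λ₃ = 5.31π²/1.88² - 0.643 ≈ 14.185
Since 0.59π²/1.88² ≈ 1.648 > 0.643, all λₙ > 0.
The n=1 mode decays slowest → dominates as t → ∞.
Asymptotic: θ ~ c₁ sin(πx/1.88) e^{-λ₁t} with decay rate λ₁ ≈ 1.005.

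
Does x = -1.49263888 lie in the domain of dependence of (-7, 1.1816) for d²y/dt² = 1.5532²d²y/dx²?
No. The domain of dependence is [-8.83526112, -5.16473888], and -1.49263888 is outside this interval.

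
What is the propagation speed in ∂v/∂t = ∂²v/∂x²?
Infinite. The heat equation is parabolic, not hyperbolic, so disturbances propagate instantly.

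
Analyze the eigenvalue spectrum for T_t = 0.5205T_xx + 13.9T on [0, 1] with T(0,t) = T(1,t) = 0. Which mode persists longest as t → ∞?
Eigenvalues: λₙ = 0.5205n²π²/1² - 13.9.
First three modes:
  n=1: λ₁ = 0.5205π² - 13.9 ≈ -8.763
  n=2: λ₂ = 2.082π² - 13.9 ≈ 6.649
  n=3: λ₃ = 4.6845π² - 13.9 ≈ 32.334
Since 0.5205π² ≈ 5.137 < 13.9, λ₁ < 0.
The n=1 mode grows fastest (−λₙ is largest for n=1) → dominates.
Asymptotic: T ~ c₁ sin(πx/1) e^{8.763t} (exponential growth at rate −λ₁ ≈ 8.763).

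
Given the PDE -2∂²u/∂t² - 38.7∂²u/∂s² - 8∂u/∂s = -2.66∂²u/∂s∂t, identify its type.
Rewriting in standard form: -38.7∂²u/∂s² + 2.66∂²u/∂s∂t - 2∂²u/∂t² - 8∂u/∂s = 0. The second-order coefficients are A = -38.7, B = 2.66, C = -2. Since B² - 4AC = -302.5244 < 0, this is an elliptic PDE.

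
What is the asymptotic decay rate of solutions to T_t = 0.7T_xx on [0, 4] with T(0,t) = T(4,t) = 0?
Eigenvalues: λₙ = 0.7n²π²/4².
First three modes:
  n=1: λ₁ = 0.7π²/4² ≈ 0.432
  n=2: λ₂ = 2.8π²/4² ≈ 1.727 (4× faster decay)
  n=3: λ₃ = 6.3π²/4² ≈ 3.886 (9× faster decay)
As t → ∞, higher modes decay exponentially faster. The n=1 mode dominates: T ~ c₁ sin(πx/4) e^{-λ₁t}.
Decay rate: λ₁ = 0.7π²/4² ≈ 0.432.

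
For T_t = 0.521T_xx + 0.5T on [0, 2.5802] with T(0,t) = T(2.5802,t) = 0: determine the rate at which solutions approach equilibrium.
Eigenvalues: λₙ = 0.521n²π²/2.5802² - 0.5.
First three modes:
  n=1: λ₁ = 0.521π²/2.5802² - 0.5 ≈ 0.272
  n=2: λ₂ = 2.084π²/2.5802² - 0.5 ≈ 2.59
  n=3: λ₃ = 4.689π²/2.5802² - 0.5 ≈ 6.451
Since 0.521π²/2.5802² ≈ 0.772 > 0.5, all λₙ > 0.
The n=1 mode decays slowest → dominates as t → ∞.
Asymptotic: T ~ c₁ sin(πx/2.5802) e^{-λ₁t} with decay rate λ₁ ≈ 0.272.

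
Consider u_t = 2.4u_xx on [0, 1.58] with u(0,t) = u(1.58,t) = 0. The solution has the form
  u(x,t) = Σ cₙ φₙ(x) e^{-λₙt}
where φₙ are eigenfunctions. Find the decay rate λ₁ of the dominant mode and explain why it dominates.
Eigenvalues: λₙ = 2.4n²π²/1.58².
First three modes:
  n=1: λ₁ = 2.4π²/1.58² ≈ 9.488
  n=2: λ₂ = 9.6π²/1.58² ≈ 37.954 (4× faster decay)
  n=3: λ₃ = 21.6π²/1.58² ≈ 85.396 (9× faster decay)
As t → ∞, higher modes decay exponentially faster. The n=1 mode dominates: u ~ c₁ sin(πx/1.58) e^{-λ₁t}.
Decay rate: λ₁ = 2.4π²/1.58² ≈ 9.488.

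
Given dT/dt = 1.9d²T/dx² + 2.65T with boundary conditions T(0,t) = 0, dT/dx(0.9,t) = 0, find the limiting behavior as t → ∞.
T → 0. Diffusion dominates reaction (r=2.65 < κπ²/(4L²)≈5.79); solution decays.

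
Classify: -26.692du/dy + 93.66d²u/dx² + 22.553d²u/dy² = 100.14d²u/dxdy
Rewriting in standard form: 93.66d²u/dx² - 100.14d²u/dxdy + 22.553d²u/dy² - 26.692du/dy = 0. Hyperbolic (discriminant = 1578.76368).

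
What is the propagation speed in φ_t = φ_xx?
Infinite. The heat equation is parabolic, not hyperbolic, so disturbances propagate instantly.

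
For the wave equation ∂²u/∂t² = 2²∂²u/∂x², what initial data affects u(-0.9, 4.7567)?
Domain of dependence: [-10.4134, 8.6134]. Signals travel at speed 2, so data within |x - -0.9| ≤ 2·4.7567 = 9.5134 can reach the point.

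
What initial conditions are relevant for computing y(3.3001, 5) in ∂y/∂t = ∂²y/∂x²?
The entire real line. The heat equation has infinite propagation speed: any initial disturbance instantly affects all points (though exponentially small far away).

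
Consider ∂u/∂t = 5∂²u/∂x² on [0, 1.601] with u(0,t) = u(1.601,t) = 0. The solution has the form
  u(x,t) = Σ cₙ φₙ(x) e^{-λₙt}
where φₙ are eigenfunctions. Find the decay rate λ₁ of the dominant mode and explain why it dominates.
Eigenvalues: λₙ = 5n²π²/1.601².
First three modes:
  n=1: λ₁ = 5π²/1.601² ≈ 19.252
  n=2: λ₂ = 20π²/1.601² ≈ 77.01 (4× faster decay)
  n=3: λ₃ = 45π²/1.601² ≈ 173.272 (9× faster decay)
As t → ∞, higher modes decay exponentially faster. The n=1 mode dominates: u ~ c₁ sin(πx/1.601) e^{-λ₁t}.
Decay rate: λ₁ = 5π²/1.601² ≈ 19.252.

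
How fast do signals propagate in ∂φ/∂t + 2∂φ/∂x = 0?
Speed = 2. Information travels along x - 2t = const (rightward).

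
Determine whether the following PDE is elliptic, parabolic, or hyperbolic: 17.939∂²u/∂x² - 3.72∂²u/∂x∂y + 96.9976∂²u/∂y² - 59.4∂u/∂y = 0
Coefficients: A = 17.939, B = -3.72, C = 96.9976. B² - 4AC = -6946.3213856, which is negative, so the equation is elliptic.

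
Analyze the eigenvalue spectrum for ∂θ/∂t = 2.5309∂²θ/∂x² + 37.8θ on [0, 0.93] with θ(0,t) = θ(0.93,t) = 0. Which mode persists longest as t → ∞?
Eigenvalues: λₙ = 2.5309n²π²/0.93² - 37.8.
First three modes:
  n=1: λ₁ = 2.5309π²/0.93² - 37.8 ≈ -8.919
  n=2: λ₂ = 10.1236π²/0.93² - 37.8 ≈ 77.723
  n=3: λ₃ = 22.7781π²/0.93² - 37.8 ≈ 222.127
Since 2.5309π²/0.93² ≈ 28.881 < 37.8, λ₁ < 0.
The n=1 mode grows fastest (−λₙ is largest for n=1) → dominates.
Asymptotic: θ ~ c₁ sin(πx/0.93) e^{8.919t} (exponential growth at rate −λ₁ ≈ 8.919).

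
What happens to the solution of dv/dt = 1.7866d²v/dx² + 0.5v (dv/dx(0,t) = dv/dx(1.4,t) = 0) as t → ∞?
v grows unboundedly. With Neumann BCs the constant mode has diffusion eigenvalue 0, so any r > 0 makes it grow like e^(0.5t); solution grows exponentially.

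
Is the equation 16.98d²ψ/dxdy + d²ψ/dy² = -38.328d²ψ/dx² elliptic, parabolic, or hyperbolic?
Rewriting in standard form: 38.328d²ψ/dx² + 16.98d²ψ/dxdy + d²ψ/dy² = 0. Computing B² - 4AC with A = 38.328, B = 16.98, C = 1: discriminant = 135.0084 (positive). Answer: hyperbolic.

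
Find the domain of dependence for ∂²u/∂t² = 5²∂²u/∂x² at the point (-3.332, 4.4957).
Domain of dependence: [-25.8105, 19.1465]. Signals travel at speed 5, so data within |x - -3.332| ≤ 5·4.4957 = 22.4785 can reach the point.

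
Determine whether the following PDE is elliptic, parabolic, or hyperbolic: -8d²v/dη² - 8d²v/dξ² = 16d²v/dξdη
Rewriting in standard form: -8d²v/dξ² - 16d²v/dξdη - 8d²v/dη² = 0. Coefficients: A = -8, B = -16, C = -8. B² - 4AC = 0, which is zero, so the equation is parabolic.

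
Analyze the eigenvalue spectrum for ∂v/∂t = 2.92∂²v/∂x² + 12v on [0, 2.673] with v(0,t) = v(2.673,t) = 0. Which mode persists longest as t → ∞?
Eigenvalues: λₙ = 2.92n²π²/2.673² - 12.
First three modes:
  n=1: λ₁ = 2.92π²/2.673² - 12 ≈ -7.966
  n=2: λ₂ = 11.68π²/2.673² - 12 ≈ 4.134
  n=3: λ₃ = 26.28π²/2.673² - 12 ≈ 24.302
Since 2.92π²/2.673² ≈ 4.034 < 12, λ₁ < 0.
The n=1 mode grows fastest (−λₙ is largest for n=1) → dominates.
Asymptotic: v ~ c₁ sin(πx/2.673) e^{7.966t} (exponential growth at rate −λ₁ ≈ 7.966).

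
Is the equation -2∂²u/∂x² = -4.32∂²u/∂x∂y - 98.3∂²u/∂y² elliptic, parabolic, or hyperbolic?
Rewriting in standard form: -2∂²u/∂x² + 4.32∂²u/∂x∂y + 98.3∂²u/∂y² = 0. Computing B² - 4AC with A = -2, B = 4.32, C = 98.3: discriminant = 805.0624 (positive). Answer: hyperbolic.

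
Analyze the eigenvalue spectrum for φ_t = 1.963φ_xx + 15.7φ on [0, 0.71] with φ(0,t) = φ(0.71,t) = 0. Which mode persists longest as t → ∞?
Eigenvalues: λₙ = 1.963n²π²/0.71² - 15.7.
First three modes:
  n=1: λ₁ = 1.963π²/0.71² - 15.7 ≈ 22.733
  n=2: λ₂ = 7.852π²/0.71² - 15.7 ≈ 138.032
  n=3: λ₃ = 17.667π²/0.71² - 15.7 ≈ 330.196
Since 1.963π²/0.71² ≈ 38.433 > 15.7, all λₙ > 0.
The n=1 mode decays slowest → dominates as t → ∞.
Asymptotic: φ ~ c₁ sin(πx/0.71) e^{-λ₁t} with decay rate λ₁ ≈ 22.733.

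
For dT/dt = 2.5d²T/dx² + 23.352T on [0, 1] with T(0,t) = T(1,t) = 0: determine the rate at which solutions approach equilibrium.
Eigenvalues: λₙ = 2.5n²π²/1² - 23.352.
First three modes:
  n=1: λ₁ = 2.5π² - 23.352 ≈ 1.322
  n=2: λ₂ = 10π² - 23.352 ≈ 75.344
  n=3: λ₃ = 22.5π² - 23.352 ≈ 198.714
Since 2.5π² ≈ 24.674 > 23.352, all λₙ > 0.
The n=1 mode decays slowest → dominates as t → ∞.
Asymptotic: T ~ c₁ sin(πx/1) e^{-λ₁t} with decay rate λ₁ ≈ 1.322.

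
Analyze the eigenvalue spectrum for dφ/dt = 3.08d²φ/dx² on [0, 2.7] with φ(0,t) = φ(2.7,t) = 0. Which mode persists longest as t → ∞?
Eigenvalues: λₙ = 3.08n²π²/2.7².
First three modes:
  n=1: λ₁ = 3.08π²/2.7² ≈ 4.17
  n=2: λ₂ = 12.32π²/2.7² ≈ 16.679 (4× faster decay)
  n=3: λ₃ = 27.72π²/2.7² ≈ 37.529 (9× faster decay)
As t → ∞, higher modes decay exponentially faster. The n=1 mode dominates: φ ~ c₁ sin(πx/2.7) e^{-λ₁t}.
Decay rate: λ₁ = 3.08π²/2.7² ≈ 4.17.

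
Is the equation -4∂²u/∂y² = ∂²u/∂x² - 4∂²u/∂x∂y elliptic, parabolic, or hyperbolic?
Rewriting in standard form: -∂²u/∂x² + 4∂²u/∂x∂y - 4∂²u/∂y² = 0. Computing B² - 4AC with A = -1, B = 4, C = -4: discriminant = 0 (zero). Answer: parabolic.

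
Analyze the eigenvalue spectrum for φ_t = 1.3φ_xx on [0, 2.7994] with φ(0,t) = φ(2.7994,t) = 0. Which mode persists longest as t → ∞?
Eigenvalues: λₙ = 1.3n²π²/2.7994².
First three modes:
  n=1: λ₁ = 1.3π²/2.7994² ≈ 1.637
  n=2: λ₂ = 5.2π²/2.7994² ≈ 6.549 (4× faster decay)
  n=3: λ₃ = 11.7π²/2.7994² ≈ 14.735 (9× faster decay)
As t → ∞, higher modes decay exponentially faster. The n=1 mode dominates: φ ~ c₁ sin(πx/2.7994) e^{-λ₁t}.
Decay rate: λ₁ = 1.3π²/2.7994² ≈ 1.637.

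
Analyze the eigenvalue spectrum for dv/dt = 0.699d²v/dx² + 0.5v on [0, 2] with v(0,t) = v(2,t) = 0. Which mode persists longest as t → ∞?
Eigenvalues: λₙ = 0.699n²π²/2² - 0.5.
First three modes:
  n=1: λ₁ = 0.699π²/2² - 0.5 ≈ 1.225
  n=2: λ₂ = 2.796π²/2² - 0.5 ≈ 6.399
  n=3: λ₃ = 6.291π²/2² - 0.5 ≈ 15.022
Since 0.699π²/2² ≈ 1.725 > 0.5, all λₙ > 0.
The n=1 mode decays slowest → dominates as t → ∞.
Asymptotic: v ~ c₁ sin(πx/2) e^{-λ₁t} with decay rate λ₁ ≈ 1.225.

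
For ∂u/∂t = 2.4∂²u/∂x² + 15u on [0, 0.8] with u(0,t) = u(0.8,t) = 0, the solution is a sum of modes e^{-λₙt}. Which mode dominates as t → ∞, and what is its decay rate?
Eigenvalues: λₙ = 2.4n²π²/0.8² - 15.
First three modes:
  n=1: λ₁ = 2.4π²/0.8² - 15 ≈ 22.011
  n=2: λ₂ = 9.6π²/0.8² - 15 ≈ 133.044
  n=3: λ₃ = 21.6π²/0.8² - 15 ≈ 318.099
Since 2.4π²/0.8² ≈ 37.011 > 15, all λₙ > 0.
The n=1 mode decays slowest → dominates as t → ∞.
Asymptotic: u ~ c₁ sin(πx/0.8) e^{-λ₁t} with decay rate λ₁ ≈ 22.011.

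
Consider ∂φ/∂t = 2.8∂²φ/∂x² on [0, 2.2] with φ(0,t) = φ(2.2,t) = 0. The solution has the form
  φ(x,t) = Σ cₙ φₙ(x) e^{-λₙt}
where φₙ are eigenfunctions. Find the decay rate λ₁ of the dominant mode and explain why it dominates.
Eigenvalues: λₙ = 2.8n²π²/2.2².
First three modes:
  n=1: λ₁ = 2.8π²/2.2² ≈ 5.71
  n=2: λ₂ = 11.2π²/2.2² ≈ 22.839 (4× faster decay)
  n=3: λ₃ = 25.2π²/2.2² ≈ 51.387 (9× faster decay)
As t → ∞, higher modes decay exponentially faster. The n=1 mode dominates: φ ~ c₁ sin(πx/2.2) e^{-λ₁t}.
Decay rate: λ₁ = 2.8π²/2.2² ≈ 5.71.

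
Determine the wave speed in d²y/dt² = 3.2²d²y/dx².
Speed = 3.2. Information travels along characteristics x = x₀ ± 3.2t.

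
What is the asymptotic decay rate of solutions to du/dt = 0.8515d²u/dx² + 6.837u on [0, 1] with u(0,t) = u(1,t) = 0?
Eigenvalues: λₙ = 0.8515n²π²/1² - 6.837.
First three modes:
  n=1: λ₁ = 0.8515π² - 6.837 ≈ 1.567
  n=2: λ₂ = 3.406π² - 6.837 ≈ 26.779
  n=3: λ₃ = 7.6635π² - 6.837 ≈ 68.799
Since 0.8515π² ≈ 8.404 > 6.837, all λₙ > 0.
The n=1 mode decays slowest → dominates as t → ∞.
Asymptotic: u ~ c₁ sin(πx/1) e^{-λ₁t} with decay rate λ₁ ≈ 1.567.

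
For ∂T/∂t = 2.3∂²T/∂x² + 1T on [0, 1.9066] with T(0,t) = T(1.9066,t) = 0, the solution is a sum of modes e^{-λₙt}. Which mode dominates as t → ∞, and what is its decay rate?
Eigenvalues: λₙ = 2.3n²π²/1.9066² - 1.
First three modes:
  n=1: λ₁ = 2.3π²/1.9066² - 1 ≈ 5.245
  n=2: λ₂ = 9.2π²/1.9066² - 1 ≈ 23.979
  n=3: λ₃ = 20.7π²/1.9066² - 1 ≈ 55.202
Since 2.3π²/1.9066² ≈ 6.245 > 1, all λₙ > 0.
The n=1 mode decays slowest → dominates as t → ∞.
Asymptotic: T ~ c₁ sin(πx/1.9066) e^{-λ₁t} with decay rate λ₁ ≈ 5.245.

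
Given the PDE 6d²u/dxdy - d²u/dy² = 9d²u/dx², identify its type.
Rewriting in standard form: -9d²u/dx² + 6d²u/dxdy - d²u/dy² = 0. The second-order coefficients are A = -9, B = 6, C = -1. Since B² - 4AC = 0 = 0, this is a parabolic PDE.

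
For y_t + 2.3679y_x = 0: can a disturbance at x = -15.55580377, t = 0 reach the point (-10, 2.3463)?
Yes. The characteristic through (-10, 2.3463) passes through x = -15.55580377.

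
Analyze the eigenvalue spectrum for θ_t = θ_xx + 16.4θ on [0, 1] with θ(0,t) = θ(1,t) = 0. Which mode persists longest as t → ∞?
Eigenvalues: λₙ = n²π²/1² - 16.4.
First three modes:
  n=1: λ₁ = π² - 16.4 ≈ -6.53
  n=2: λ₂ = 4π² - 16.4 ≈ 23.078
  n=3: λ₃ = 9π² - 16.4 ≈ 72.426
Since π² ≈ 9.87 < 16.4, λ₁ < 0.
The n=1 mode grows fastest (−λₙ is largest for n=1) → dominates.
Asymptotic: θ ~ c₁ sin(πx/1) e^{6.53t} (exponential growth at rate −λ₁ ≈ 6.53).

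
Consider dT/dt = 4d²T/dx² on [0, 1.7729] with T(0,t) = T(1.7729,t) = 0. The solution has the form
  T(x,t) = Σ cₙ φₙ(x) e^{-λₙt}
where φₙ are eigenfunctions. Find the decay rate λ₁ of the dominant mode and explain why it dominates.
Eigenvalues: λₙ = 4n²π²/1.7729².
First three modes:
  n=1: λ₁ = 4π²/1.7729² ≈ 12.56
  n=2: λ₂ = 16π²/1.7729² ≈ 50.24 (4× faster decay)
  n=3: λ₃ = 36π²/1.7729² ≈ 113.04 (9× faster decay)
As t → ∞, higher modes decay exponentially faster. The n=1 mode dominates: T ~ c₁ sin(πx/1.7729) e^{-λ₁t}.
Decay rate: λ₁ = 4π²/1.7729² ≈ 12.56.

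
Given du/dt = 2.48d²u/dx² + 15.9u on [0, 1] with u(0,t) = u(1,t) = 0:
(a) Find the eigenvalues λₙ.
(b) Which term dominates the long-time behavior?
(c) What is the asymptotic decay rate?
Eigenvalues: λₙ = 2.48n²π²/1² - 15.9.
First three modes:
  n=1: λ₁ = 2.48π² - 15.9 ≈ 8.577
  n=2: λ₂ = 9.92π² - 15.9 ≈ 82.006
  n=3: λ₃ = 22.32π² - 15.9 ≈ 204.39
Since 2.48π² ≈ 24.477 > 15.9, all λₙ > 0.
The n=1 mode decays slowest → dominates as t → ∞.
Asymptotic: u ~ c₁ sin(πx/1) e^{-λ₁t} with decay rate λ₁ ≈ 8.577.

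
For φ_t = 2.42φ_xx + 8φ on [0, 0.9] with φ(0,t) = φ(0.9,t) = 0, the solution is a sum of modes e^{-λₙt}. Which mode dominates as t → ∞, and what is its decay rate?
Eigenvalues: λₙ = 2.42n²π²/0.9² - 8.
First three modes:
  n=1: λ₁ = 2.42π²/0.9² - 8 ≈ 21.487
  n=2: λ₂ = 9.68π²/0.9² - 8 ≈ 109.948
  n=3: λ₃ = 21.78π²/0.9² - 8 ≈ 257.383
Since 2.42π²/0.9² ≈ 29.487 > 8, all λₙ > 0.
The n=1 mode decays slowest → dominates as t → ∞.
Asymptotic: φ ~ c₁ sin(πx/0.9) e^{-λ₁t} with decay rate λ₁ ≈ 21.487.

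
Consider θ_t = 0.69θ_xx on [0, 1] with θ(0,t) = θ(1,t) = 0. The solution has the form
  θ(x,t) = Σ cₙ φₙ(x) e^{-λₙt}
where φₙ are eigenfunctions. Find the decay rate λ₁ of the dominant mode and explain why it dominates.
Eigenvalues: λₙ = 0.69n²π².
First three modes:
  n=1: λ₁ = 0.69π² ≈ 6.81
  n=2: λ₂ = 2.76π² ≈ 27.24 (4× faster decay)
  n=3: λ₃ = 6.21π² ≈ 61.29 (9× faster decay)
As t → ∞, higher modes decay exponentially faster. The n=1 mode dominates: θ ~ c₁ sin(πx) e^{-λ₁t}.
Decay rate: λ₁ = 0.69π² ≈ 6.81.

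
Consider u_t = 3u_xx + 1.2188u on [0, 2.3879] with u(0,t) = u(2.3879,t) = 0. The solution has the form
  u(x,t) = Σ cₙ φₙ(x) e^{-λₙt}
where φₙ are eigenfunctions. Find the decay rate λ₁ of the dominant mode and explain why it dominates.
Eigenvalues: λₙ = 3n²π²/2.3879² - 1.2188.
First three modes:
  n=1: λ₁ = 3π²/2.3879² - 1.2188 ≈ 3.974
  n=2: λ₂ = 12π²/2.3879² - 1.2188 ≈ 19.552
  n=3: λ₃ = 27π²/2.3879² - 1.2188 ≈ 45.515
Since 3π²/2.3879² ≈ 5.193 > 1.2188, all λₙ > 0.
The n=1 mode decays slowest → dominates as t → ∞.
Asymptotic: u ~ c₁ sin(πx/2.3879) e^{-λ₁t} with decay rate λ₁ ≈ 3.974.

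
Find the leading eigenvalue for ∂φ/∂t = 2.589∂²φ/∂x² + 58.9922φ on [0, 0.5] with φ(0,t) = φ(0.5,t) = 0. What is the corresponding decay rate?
Eigenvalues: λₙ = 2.589n²π²/0.5² - 58.9922.
First three modes:
  n=1: λ₁ = 2.589π²/0.5² - 58.9922 ≈ 43.217
  n=2: λ₂ = 10.356π²/0.5² - 58.9922 ≈ 349.846
  n=3: λ₃ = 23.301π²/0.5² - 58.9922 ≈ 860.894
Since 2.589π²/0.5² ≈ 102.21 > 58.9922, all λₙ > 0.
The n=1 mode decays slowest → dominates as t → ∞.
Asymptotic: φ ~ c₁ sin(πx/0.5) e^{-λ₁t} with decay rate λ₁ ≈ 43.217.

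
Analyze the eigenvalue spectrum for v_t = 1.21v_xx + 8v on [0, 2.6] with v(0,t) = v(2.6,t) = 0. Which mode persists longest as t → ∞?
Eigenvalues: λₙ = 1.21n²π²/2.6² - 8.
First three modes:
  n=1: λ₁ = 1.21π²/2.6² - 8 ≈ -6.233
  n=2: λ₂ = 4.84π²/2.6² - 8 ≈ -0.934
  n=3: λ₃ = 10.89π²/2.6² - 8 ≈ 7.899
Since 1.21π²/2.6² ≈ 1.767 < 8, λ₁ < 0.
The n=1 mode grows fastest (−λₙ is largest for n=1) → dominates.
Asymptotic: v ~ c₁ sin(πx/2.6) e^{6.233t} (exponential growth at rate −λ₁ ≈ 6.233).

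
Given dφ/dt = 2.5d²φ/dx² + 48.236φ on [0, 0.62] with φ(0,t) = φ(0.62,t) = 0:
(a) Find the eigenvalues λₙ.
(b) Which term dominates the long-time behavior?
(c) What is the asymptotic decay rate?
Eigenvalues: λₙ = 2.5n²π²/0.62² - 48.236.
First three modes:
  n=1: λ₁ = 2.5π²/0.62² - 48.236 ≈ 15.952
  n=2: λ₂ = 10π²/0.62² - 48.236 ≈ 208.517
  n=3: λ₃ = 22.5π²/0.62² - 48.236 ≈ 529.459
Since 2.5π²/0.62² ≈ 64.188 > 48.236, all λₙ > 0.
The n=1 mode decays slowest → dominates as t → ∞.
Asymptotic: φ ~ c₁ sin(πx/0.62) e^{-λ₁t} with decay rate λ₁ ≈ 15.952.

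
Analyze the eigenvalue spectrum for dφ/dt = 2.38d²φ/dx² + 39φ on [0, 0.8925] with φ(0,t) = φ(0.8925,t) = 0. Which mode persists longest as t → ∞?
Eigenvalues: λₙ = 2.38n²π²/0.8925² - 39.
First three modes:
  n=1: λ₁ = 2.38π²/0.8925² - 39 ≈ -9.511
  n=2: λ₂ = 9.52π²/0.8925² - 39 ≈ 78.956
  n=3: λ₃ = 21.42π²/0.8925² - 39 ≈ 226.401
Since 2.38π²/0.8925² ≈ 29.489 < 39, λ₁ < 0.
The n=1 mode grows fastest (−λₙ is largest for n=1) → dominates.
Asymptotic: φ ~ c₁ sin(πx/0.8925) e^{9.511t} (exponential growth at rate −λ₁ ≈ 9.511).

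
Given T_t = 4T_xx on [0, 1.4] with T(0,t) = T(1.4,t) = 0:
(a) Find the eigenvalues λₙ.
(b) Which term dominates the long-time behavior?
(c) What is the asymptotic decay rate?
Eigenvalues: λₙ = 4n²π²/1.4².
First three modes:
  n=1: λ₁ = 4π²/1.4² ≈ 20.142
  n=2: λ₂ = 16π²/1.4² ≈ 80.568 (4× faster decay)
  n=3: λ₃ = 36π²/1.4² ≈ 181.278 (9× faster decay)
As t → ∞, higher modes decay exponentially faster. The n=1 mode dominates: T ~ c₁ sin(πx/1.4) e^{-λ₁t}.
Decay rate: λ₁ = 4π²/1.4² ≈ 20.142.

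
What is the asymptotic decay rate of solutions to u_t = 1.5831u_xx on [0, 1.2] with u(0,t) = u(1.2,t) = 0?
Eigenvalues: λₙ = 1.5831n²π²/1.2².
First three modes:
  n=1: λ₁ = 1.5831π²/1.2² ≈ 10.85
  n=2: λ₂ = 6.3324π²/1.2² ≈ 43.402 (4× faster decay)
  n=3: λ₃ = 14.2479π²/1.2² ≈ 97.654 (9× faster decay)
As t → ∞, higher modes decay exponentially faster. The n=1 mode dominates: u ~ c₁ sin(πx/1.2) e^{-λ₁t}.
Decay rate: λ₁ = 1.5831π²/1.2² ≈ 10.85.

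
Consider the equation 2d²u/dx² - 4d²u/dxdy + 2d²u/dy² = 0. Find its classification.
Parabolic. (A = 2, B = -4, C = 2 gives B² - 4AC = 0.)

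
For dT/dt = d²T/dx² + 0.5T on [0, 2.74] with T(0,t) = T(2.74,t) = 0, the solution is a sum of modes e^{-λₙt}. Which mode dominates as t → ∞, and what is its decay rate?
Eigenvalues: λₙ = n²π²/2.74² - 0.5.
First three modes:
  n=1: λ₁ = π²/2.74² - 0.5 ≈ 0.815
  n=2: λ₂ = 4π²/2.74² - 0.5 ≈ 4.758
  n=3: λ₃ = 9π²/2.74² - 0.5 ≈ 11.332
Since π²/2.74² ≈ 1.315 > 0.5, all λₙ > 0.
The n=1 mode decays slowest → dominates as t → ∞.
Asymptotic: T ~ c₁ sin(πx/2.74) e^{-λ₁t} with decay rate λ₁ ≈ 0.815.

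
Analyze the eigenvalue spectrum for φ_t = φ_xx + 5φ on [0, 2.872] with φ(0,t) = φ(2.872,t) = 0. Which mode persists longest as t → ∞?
Eigenvalues: λₙ = n²π²/2.872² - 5.
First three modes:
  n=1: λ₁ = π²/2.872² - 5 ≈ -3.803
  n=2: λ₂ = 4π²/2.872² - 5 ≈ -0.214
  n=3: λ₃ = 9π²/2.872² - 5 ≈ 5.769
Since π²/2.872² ≈ 1.197 < 5, λ₁ < 0.
The n=1 mode grows fastest (−λₙ is largest for n=1) → dominates.
Asymptotic: φ ~ c₁ sin(πx/2.872) e^{3.803t} (exponential growth at rate −λ₁ ≈ 3.803).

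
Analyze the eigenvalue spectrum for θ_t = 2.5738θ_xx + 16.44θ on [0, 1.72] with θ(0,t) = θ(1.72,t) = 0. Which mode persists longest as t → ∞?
Eigenvalues: λₙ = 2.5738n²π²/1.72² - 16.44.
First three modes:
  n=1: λ₁ = 2.5738π²/1.72² - 16.44 ≈ -7.853
  n=2: λ₂ = 10.2952π²/1.72² - 16.44 ≈ 17.906
  n=3: λ₃ = 23.1642π²/1.72² - 16.44 ≈ 60.839
Since 2.5738π²/1.72² ≈ 8.587 < 16.44, λ₁ < 0.
The n=1 mode grows fastest (−λₙ is largest for n=1) → dominates.
Asymptotic: θ ~ c₁ sin(πx/1.72) e^{7.853t} (exponential growth at rate −λ₁ ≈ 7.853).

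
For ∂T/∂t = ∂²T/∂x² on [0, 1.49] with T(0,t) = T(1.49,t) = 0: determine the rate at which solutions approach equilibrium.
Eigenvalues: λₙ = n²π²/1.49².
First three modes:
  n=1: λ₁ = π²/1.49² ≈ 4.446
  n=2: λ₂ = 4π²/1.49² ≈ 17.782 (4× faster decay)
  n=3: λ₃ = 9π²/1.49² ≈ 40.01 (9× faster decay)
As t → ∞, higher modes decay exponentially faster. The n=1 mode dominates: T ~ c₁ sin(πx/1.49) e^{-λ₁t}.
Decay rate: λ₁ = π²/1.49² ≈ 4.446.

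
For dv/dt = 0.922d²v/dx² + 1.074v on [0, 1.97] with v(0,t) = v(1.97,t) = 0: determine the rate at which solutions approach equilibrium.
Eigenvalues: λₙ = 0.922n²π²/1.97² - 1.074.
First three modes:
  n=1: λ₁ = 0.922π²/1.97² - 1.074 ≈ 1.271
  n=2: λ₂ = 3.688π²/1.97² - 1.074 ≈ 8.305
  n=3: λ₃ = 8.298π²/1.97² - 1.074 ≈ 20.029
Since 0.922π²/1.97² ≈ 2.345 > 1.074, all λₙ > 0.
The n=1 mode decays slowest → dominates as t → ∞.
Asymptotic: v ~ c₁ sin(πx/1.97) e^{-λ₁t} with decay rate λ₁ ≈ 1.271.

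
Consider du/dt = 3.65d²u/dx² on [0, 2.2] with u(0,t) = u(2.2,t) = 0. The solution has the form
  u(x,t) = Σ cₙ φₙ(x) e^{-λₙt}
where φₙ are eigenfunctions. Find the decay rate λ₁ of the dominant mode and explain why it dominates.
Eigenvalues: λₙ = 3.65n²π²/2.2².
First three modes:
  n=1: λ₁ = 3.65π²/2.2² ≈ 7.443
  n=2: λ₂ = 14.6π²/2.2² ≈ 29.772 (4× faster decay)
  n=3: λ₃ = 32.85π²/2.2² ≈ 66.987 (9× faster decay)
As t → ∞, higher modes decay exponentially faster. The n=1 mode dominates: u ~ c₁ sin(πx/2.2) e^{-λ₁t}.
Decay rate: λ₁ = 3.65π²/2.2² ≈ 7.443.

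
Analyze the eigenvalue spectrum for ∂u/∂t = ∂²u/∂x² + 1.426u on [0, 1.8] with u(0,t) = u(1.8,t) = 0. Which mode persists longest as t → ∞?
Eigenvalues: λₙ = n²π²/1.8² - 1.426.
First three modes:
  n=1: λ₁ = π²/1.8² - 1.426 ≈ 1.62
  n=2: λ₂ = 4π²/1.8² - 1.426 ≈ 10.759
  n=3: λ₃ = 9π²/1.8² - 1.426 ≈ 25.99
Since π²/1.8² ≈ 3.046 > 1.426, all λₙ > 0.
The n=1 mode decays slowest → dominates as t → ∞.
Asymptotic: u ~ c₁ sin(πx/1.8) e^{-λ₁t} with decay rate λ₁ ≈ 1.62.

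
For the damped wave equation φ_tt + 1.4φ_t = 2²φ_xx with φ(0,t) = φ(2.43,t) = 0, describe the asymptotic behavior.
φ → 0. Damping (γ=1.4) dissipates energy; oscillations decay exponentially.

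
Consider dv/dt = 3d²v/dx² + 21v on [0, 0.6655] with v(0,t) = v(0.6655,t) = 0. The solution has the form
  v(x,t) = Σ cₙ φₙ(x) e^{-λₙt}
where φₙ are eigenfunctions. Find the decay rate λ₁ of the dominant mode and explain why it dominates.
Eigenvalues: λₙ = 3n²π²/0.6655² - 21.
First three modes:
  n=1: λ₁ = 3π²/0.6655² - 21 ≈ 45.854
  n=2: λ₂ = 12π²/0.6655² - 21 ≈ 246.414
  n=3: λ₃ = 27π²/0.6655² - 21 ≈ 580.683
Since 3π²/0.6655² ≈ 66.854 > 21, all λₙ > 0.
The n=1 mode decays slowest → dominates as t → ∞.
Asymptotic: v ~ c₁ sin(πx/0.6655) e^{-λ₁t} with decay rate λ₁ ≈ 45.854.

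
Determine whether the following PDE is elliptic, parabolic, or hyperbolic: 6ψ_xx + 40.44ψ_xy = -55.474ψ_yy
Rewriting in standard form: 6ψ_xx + 40.44ψ_xy + 55.474ψ_yy = 0. Coefficients: A = 6, B = 40.44, C = 55.474. B² - 4AC = 304.0176, which is positive, so the equation is hyperbolic.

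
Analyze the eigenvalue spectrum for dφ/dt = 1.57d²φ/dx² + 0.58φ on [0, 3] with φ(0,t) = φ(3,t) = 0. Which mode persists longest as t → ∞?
Eigenvalues: λₙ = 1.57n²π²/3² - 0.58.
First three modes:
  n=1: λ₁ = 1.57π²/3² - 0.58 ≈ 1.142
  n=2: λ₂ = 6.28π²/3² - 0.58 ≈ 6.307
  n=3: λ₃ = 14.13π²/3² - 0.58 ≈ 14.915
Since 1.57π²/3² ≈ 1.722 > 0.58, all λₙ > 0.
The n=1 mode decays slowest → dominates as t → ∞.
Asymptotic: φ ~ c₁ sin(πx/3) e^{-λ₁t} with decay rate λ₁ ≈ 1.142.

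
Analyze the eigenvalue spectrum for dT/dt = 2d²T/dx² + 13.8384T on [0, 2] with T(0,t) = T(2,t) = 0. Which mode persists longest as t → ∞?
Eigenvalues: λₙ = 2n²π²/2² - 13.8384.
First three modes:
  n=1: λ₁ = 2π²/2² - 13.8384 ≈ -8.904
  n=2: λ₂ = 8π²/2² - 13.8384 ≈ 5.901
  n=3: λ₃ = 18π²/2² - 13.8384 ≈ 30.575
Since 2π²/2² ≈ 4.935 < 13.8384, λ₁ < 0.
The n=1 mode grows fastest (−λₙ is largest for n=1) → dominates.
Asymptotic: T ~ c₁ sin(πx/2) e^{8.904t} (exponential growth at rate −λ₁ ≈ 8.904).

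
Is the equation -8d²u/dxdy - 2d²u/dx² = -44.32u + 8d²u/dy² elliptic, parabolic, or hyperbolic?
Rewriting in standard form: -2d²u/dx² - 8d²u/dxdy - 8d²u/dy² + 44.32u = 0. Computing B² - 4AC with A = -2, B = -8, C = -8: discriminant = 0 (zero). Answer: parabolic.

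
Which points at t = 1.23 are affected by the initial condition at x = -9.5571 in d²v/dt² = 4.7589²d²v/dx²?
Domain of influence: [-15.410547, -3.703653]. Data at x = -9.5571 spreads outward at speed 4.7589.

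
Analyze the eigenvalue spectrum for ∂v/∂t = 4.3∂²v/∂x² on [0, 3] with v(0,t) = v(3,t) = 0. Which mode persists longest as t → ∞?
Eigenvalues: λₙ = 4.3n²π²/3².
First three modes:
  n=1: λ₁ = 4.3π²/3² ≈ 4.715
  n=2: λ₂ = 17.2π²/3² ≈ 18.862 (4× faster decay)
  n=3: λ₃ = 38.7π²/3² ≈ 42.439 (9× faster decay)
As t → ∞, higher modes decay exponentially faster. The n=1 mode dominates: v ~ c₁ sin(πx/3) e^{-λ₁t}.
Decay rate: λ₁ = 4.3π²/3² ≈ 4.715.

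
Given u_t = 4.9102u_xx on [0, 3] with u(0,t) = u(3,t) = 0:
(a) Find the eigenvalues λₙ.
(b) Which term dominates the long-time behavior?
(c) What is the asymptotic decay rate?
Eigenvalues: λₙ = 4.9102n²π²/3².
First three modes:
  n=1: λ₁ = 4.9102π²/3² ≈ 5.385
  n=2: λ₂ = 19.6408π²/3² ≈ 21.539 (4× faster decay)
  n=3: λ₃ = 44.1918π²/3² ≈ 48.462 (9× faster decay)
As t → ∞, higher modes decay exponentially faster. The n=1 mode dominates: u ~ c₁ sin(πx/3) e^{-λ₁t}.
Decay rate: λ₁ = 4.9102π²/3² ≈ 5.385.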